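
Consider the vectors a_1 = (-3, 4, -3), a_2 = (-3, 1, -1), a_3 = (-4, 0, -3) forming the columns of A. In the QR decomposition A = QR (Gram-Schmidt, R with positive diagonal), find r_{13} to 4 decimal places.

r_{13} = 3.6015

e_1 = a_1/‖a_1‖ = (-3, 4, -3)/5.8310 = (-0.5145, 0.6860, -0.5145).
r_{13} = e_1·a_3 = 3.6015.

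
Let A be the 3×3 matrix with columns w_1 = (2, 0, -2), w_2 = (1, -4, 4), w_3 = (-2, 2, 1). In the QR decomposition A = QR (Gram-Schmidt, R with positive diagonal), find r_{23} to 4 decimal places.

e_1 = w_1/‖w_1‖ = (2, 0, -2)/2.8284 = (0.7071, 0.0000, -0.7071).
r_{12} = e_1·w_2 = -2.1213.
u_2 = w_2 + 2.1213·e_1 = (2.5000, -4.0000, 2.5000).
‖u_2‖ = 5.3385, so e_2 = (0.4683, -0.7493, 0.4683).
r_{23} = e_2·w_3 = -1.9668.

r_{23} = -1.9668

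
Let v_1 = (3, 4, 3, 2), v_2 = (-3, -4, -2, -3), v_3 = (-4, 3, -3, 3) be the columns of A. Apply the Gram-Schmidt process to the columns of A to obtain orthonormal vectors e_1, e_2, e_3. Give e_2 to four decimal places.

v_1 = (3, 4, 3, 2); ‖v_1‖ = 6.1644, so e_1 = (0.4867, 0.6489, 0.4867, 0.3244).
e_1·v_2 = 0.4867·(-3) + 0.6489·(-4) + 0.4867·(-2) + 0.3244·(-3) = -6.0022.
u_2 = v_2 + 6.0022·e_1 = (-0.0789, -0.1053, 0.9211, -1.0526).
‖u_2‖ = 1.4049, so e_2 = (-0.0562, -0.0749, 0.6556, -0.7493).

e_2 = (-0.0562, -0.0749, 0.6556, -0.7493)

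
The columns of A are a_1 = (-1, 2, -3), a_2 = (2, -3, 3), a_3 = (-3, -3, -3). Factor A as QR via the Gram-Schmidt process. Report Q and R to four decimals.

Q = [[-0.2673, 0.6745, -0.6882], [0.5345, -0.4905, -0.6882], [-0.8018, -0.5518, -0.2294]], R = [[3.7417, -4.5434, 1.6036], [0.0000, 1.1650, 1.1037], [0.0000, 0.0000, 4.8177]]

q_1 = a_1/‖a_1‖ = (-1, 2, -3)/3.7417 = (-0.2673, 0.5345, -0.8018).
r_{12} = q_1·a_2 = -4.5434.
u_2 = a_2 + 4.5434·q_1 = (0.7857, -0.5714, -0.6429).
‖u_2‖ = 1.1650, so q_2 = (0.6745, -0.4905, -0.5518).
r_{13} = q_1·a_3 = 1.6036; r_{23} = q_2·a_3 = 1.1037.
u_3 = a_3 − 1.6036·q_1 − 1.1037·q_2 = (-3.3158, -3.3158, -1.1053).
‖u_3‖ = 4.8177, so q_3 = (-0.6882, -0.6882, -0.2294).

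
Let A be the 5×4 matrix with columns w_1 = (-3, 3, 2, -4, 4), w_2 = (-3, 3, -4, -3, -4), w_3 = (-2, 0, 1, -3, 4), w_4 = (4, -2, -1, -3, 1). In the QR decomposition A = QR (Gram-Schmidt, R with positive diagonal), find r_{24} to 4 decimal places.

r_{24} = -1.1202

e_1 = w_1/‖w_1‖ = (-3, 3, 2, -4, 4)/7.3485 = (-0.4082, 0.4082, 0.2722, -0.5443, 0.5443).
r_{12} = e_1·w_2 = 0.8165.
u_2 = w_2 − 0.8165·e_1 = (-2.6667, 2.6667, -4.2222, -2.5556, -4.4444).
‖u_2‖ = 7.6376, so e_2 = (-0.3491, 0.3491, -0.5528, -0.3346, -0.5819).
r_{24} = e_2·w_4 = -1.1202.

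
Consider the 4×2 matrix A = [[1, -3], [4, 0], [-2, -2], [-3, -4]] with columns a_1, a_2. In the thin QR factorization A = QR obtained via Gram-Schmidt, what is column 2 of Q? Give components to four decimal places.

e_2 = (-0.7103, -0.3586, -0.2345, -0.5586)

e_1 = a_1/‖a_1‖ = (1, 4, -2, -3)/5.4772 = (0.1826, 0.7303, -0.3651, -0.5477).
r_{12} = e_1·a_2 = 2.3735.
u_2 = a_2 − 2.3735·e_1 = (-3.4333, -1.7333, -1.1333, -2.7000).
‖u_2‖ = 4.8339, so e_2 = (-0.7103, -0.3586, -0.2345, -0.5586).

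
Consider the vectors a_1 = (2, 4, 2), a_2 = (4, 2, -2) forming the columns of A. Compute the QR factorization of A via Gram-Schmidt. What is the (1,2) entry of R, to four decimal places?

r_{12} = 2.4495

a_1 = (2, 4, 2); ‖a_1‖ = 4.8990, so e_1 = (0.4082, 0.8165, 0.4082).
r_{12} = e_1·a_2 = 2.4495.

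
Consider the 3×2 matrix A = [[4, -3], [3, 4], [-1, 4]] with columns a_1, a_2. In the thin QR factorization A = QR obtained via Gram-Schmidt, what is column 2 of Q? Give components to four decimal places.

e_2 = (-0.3752, 0.7021, 0.6052)

a_1 = (4, 3, -1); ‖a_1‖ = 5.0990, so e_1 = (0.7845, 0.5883, -0.1961).
e_1·a_2 = 0.7845·(-3) + 0.5883·4 + (-0.1961)·4 = -0.7845.
u_2 = a_2 + 0.7845·e_1 = (-2.3846, 4.4615, 3.8462).
‖u_2‖ = 6.3549, so e_2 = (-0.3752, 0.7021, 0.6052).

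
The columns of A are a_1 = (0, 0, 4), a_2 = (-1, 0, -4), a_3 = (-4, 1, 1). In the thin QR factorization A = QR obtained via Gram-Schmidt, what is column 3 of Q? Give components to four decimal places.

q_3 = (0.0000, 1.0000, 0.0000)

q_1 = a_1/‖a_1‖ = (0, 0, 4)/4.0000 = (0.0000, 0.0000, 1.0000).
r_{12} = q_1·a_2 = -4.0000.
u_2 = a_2 + 4.0000·q_1 = (-1.0000, 0.0000, 0.0000).
‖u_2‖ = 1.0000, so q_2 = (-1.0000, 0.0000, 0.0000).
r_{13} = q_1·a_3 = 1.0000; r_{23} = q_2·a_3 = 4.0000.
u_3 = a_3 − 1.0000·q_1 − 4.0000·q_2 = (0.0000, 1.0000, 0.0000).
‖u_3‖ = 1.0000, so q_3 = (0.0000, 1.0000, 0.0000).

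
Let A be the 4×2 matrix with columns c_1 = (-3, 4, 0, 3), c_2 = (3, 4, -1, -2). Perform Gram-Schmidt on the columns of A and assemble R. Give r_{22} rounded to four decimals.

r_{22} = 5.4745

q_1 = c_1/‖c_1‖ = (-3, 4, 0, 3)/5.8310 = (-0.5145, 0.6860, 0.0000, 0.5145).
r_{12} = q_1·c_2 = 0.1715.
u_2 = c_2 − 0.1715·q_1 = (3.0882, 3.8824, -1.0000, -2.0882).
r_{22} = ‖u_2‖ = 5.4745.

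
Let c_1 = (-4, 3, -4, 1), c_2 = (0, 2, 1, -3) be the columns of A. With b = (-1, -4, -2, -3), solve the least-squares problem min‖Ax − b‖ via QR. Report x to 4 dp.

c_1 = (-4, 3, -4, 1); ‖c_1‖ = 6.4807, so q_1 = (-0.6172, 0.4629, -0.6172, 0.1543).
q_1·c_2 = (-0.6172)·0 + 0.4629·2 + (-0.6172)·1 + 0.1543·(-3) = -0.1543.
u_2 = c_2 + 0.1543·q_1 = (-0.0952, 2.0714, 0.9048, -2.9762).
‖u_2‖ = 3.7385, so q_2 = (-0.0255, 0.5541, 0.2420, -0.7961).
Qᵀb = (-0.4629, -0.2866).
Back-substitute: x_2 = -0.2866/3.7385 = -0.0767.
x_1 = (-0.4629 + 0.1543·(-0.0767))/6.4807 = -0.0733.

x = (-0.0733, -0.0767)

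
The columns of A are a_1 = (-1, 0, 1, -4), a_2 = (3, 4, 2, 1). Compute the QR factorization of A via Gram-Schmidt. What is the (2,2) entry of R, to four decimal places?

r_{22} = 5.3489

a_1 = (-1, 0, 1, -4); ‖a_1‖ = 4.2426, so q_1 = (-0.2357, 0.0000, 0.2357, -0.9428).
q_1·a_2 = (-0.2357)·3 + 0.0000·4 + 0.2357·2 + (-0.9428)·1 = -1.1785.
u_2 = a_2 + 1.1785·q_1 = (2.7222, 4.0000, 2.2778, -0.1111).
r_{22} = ‖u_2‖ = 5.3489.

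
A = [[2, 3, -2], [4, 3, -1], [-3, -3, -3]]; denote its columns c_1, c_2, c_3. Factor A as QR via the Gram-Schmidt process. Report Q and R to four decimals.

Q = [[0.3714, 0.8339, -0.4082], [0.7428, -0.5307, -0.4082], [-0.5571, -0.1516, -0.8165]], R = [[5.3852, 5.0138, 0.1857], [0.0000, 1.3646, -0.6823], [0.0000, 0.0000, 3.6742]]

c_1 = (2, 4, -3); ‖c_1‖ = 5.3852, so e_1 = (0.3714, 0.7428, -0.5571).
e_1·c_2 = 0.3714·3 + 0.7428·3 + (-0.5571)·(-3) = 5.0138.
u_2 = c_2 − 5.0138·e_1 = (1.1379, -0.7241, -0.2069).
‖u_2‖ = 1.3646, so e_2 = (0.8339, -0.5307, -0.1516).
e_1·c_3 = 0.3714·(-2) + 0.7428·(-1) + (-0.5571)·(-3) = 0.1857; e_2·c_3 = 0.8339·(-2) + (-0.5307)·(-1) + (-0.1516)·(-3) = -0.6823.
u_3 = c_3 − 0.1857·e_1 + 0.6823·e_2 = (-1.5000, -1.5000, -3.0000).
‖u_3‖ = 3.6742, so e_3 = (-0.4082, -0.4082, -0.8165).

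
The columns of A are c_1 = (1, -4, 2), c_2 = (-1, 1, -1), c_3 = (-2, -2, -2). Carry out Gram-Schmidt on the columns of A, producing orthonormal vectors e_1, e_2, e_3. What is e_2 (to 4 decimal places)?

e_2 = (-0.8165, -0.4082, -0.4082)

e_1 = c_1/‖c_1‖ = (1, -4, 2)/4.5826 = (0.2182, -0.8729, 0.4364).
r_{12} = e_1·c_2 = -1.5275.
u_2 = c_2 + 1.5275·e_1 = (-0.6667, -0.3333, -0.3333).
‖u_2‖ = 0.8165, so e_2 = (-0.8165, -0.4082, -0.4082).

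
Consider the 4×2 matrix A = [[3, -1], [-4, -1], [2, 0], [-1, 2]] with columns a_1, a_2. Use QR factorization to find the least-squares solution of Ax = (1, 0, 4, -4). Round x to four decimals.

x = (0.4525, -1.4246)

q_1 = a_1/‖a_1‖ = (3, -4, 2, -1)/5.4772 = (0.5477, -0.7303, 0.3651, -0.1826).
r_{12} = q_1·a_2 = -0.1826.
u_2 = a_2 + 0.1826·q_1 = (-0.9000, -1.1333, 0.0667, 1.9667).
‖u_2‖ = 2.4427, so q_2 = (-0.3684, -0.4640, 0.0273, 0.8051).
Qᵀb = (2.7386, -3.4798).
Back-substitute: x_2 = -3.4798/2.4427 = -1.4246.
x_1 = (2.7386 + 0.1826·(-1.4246))/5.4772 = 0.4525.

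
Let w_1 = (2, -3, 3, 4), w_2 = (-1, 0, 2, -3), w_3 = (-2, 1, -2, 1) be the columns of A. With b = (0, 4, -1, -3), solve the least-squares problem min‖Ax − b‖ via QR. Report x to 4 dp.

w_1 = (2, -3, 3, 4); ‖w_1‖ = 6.1644, so q_1 = (0.3244, -0.4867, 0.4867, 0.6489).
q_1·w_2 = 0.3244·(-1) + (-0.4867)·0 + 0.4867·2 + 0.6489·(-3) = -1.2978.
u_2 = w_2 + 1.2978·q_1 = (-0.5789, -0.6316, 2.6316, -2.1579).
‖u_2‖ = 3.5094, so q_2 = (-0.1650, -0.1800, 0.7499, -0.6149).
q_1·w_3 = 0.3244·(-2) + (-0.4867)·1 + 0.4867·(-2) + 0.6489·1 = -1.4600; q_2·w_3 = (-0.1650)·(-2) + (-0.1800)·1 + 0.7499·(-2) + (-0.6149)·1 = -1.9647.
u_3 = w_3 + 1.4600·q_1 + 1.9647·q_2 = (-1.8504, -0.0641, 0.1838, 0.7393).
‖u_3‖ = 2.0021, so q_3 = (-0.9242, -0.0320, 0.0918, 0.3693).
Qᵀb = (-4.3800, 0.3749, -1.3276).
Back-substitute: x_3 = -1.3276/2.0021 = -0.6631.
x_2 = (0.3749 + 1.9647·(-0.6631))/3.5094 = -0.2644.
x_1 = (-4.3800 + 1.2978·(-0.2644) + 1.4600·(-0.6631))/6.1644 = -0.9232.

x = (-0.9232, -0.2644, -0.6631)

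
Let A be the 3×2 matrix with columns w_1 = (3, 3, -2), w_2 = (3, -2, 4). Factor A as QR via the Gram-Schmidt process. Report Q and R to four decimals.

w_1 = (3, 3, -2); ‖w_1‖ = 4.6904, so e_1 = (0.6396, 0.6396, -0.4264).
e_1·w_2 = 0.6396·3 + 0.6396·(-2) + (-0.4264)·4 = -1.0660.
u_2 = w_2 + 1.0660·e_1 = (3.6818, -1.3182, 3.5455).
‖u_2‖ = 5.2786, so e_2 = (0.6975, -0.2497, 0.6717).

Q = [[0.6396, 0.6975], [0.6396, -0.2497], [-0.4264, 0.6717]], R = [[4.6904, -1.0660], [0.0000, 5.2786]]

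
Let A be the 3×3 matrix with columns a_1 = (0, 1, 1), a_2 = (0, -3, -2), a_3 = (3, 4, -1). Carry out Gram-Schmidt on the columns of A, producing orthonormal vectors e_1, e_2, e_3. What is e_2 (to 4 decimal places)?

e_2 = (0.0000, -0.7071, 0.7071)

a_1 = (0, 1, 1); ‖a_1‖ = 1.4142, so e_1 = (0.0000, 0.7071, 0.7071).
e_1·a_2 = 0.0000·0 + 0.7071·(-3) + 0.7071·(-2) = -3.5355.
u_2 = a_2 + 3.5355·e_1 = (0.0000, -0.5000, 0.5000).
‖u_2‖ = 0.7071, so e_2 = (0.0000, -0.7071, 0.7071).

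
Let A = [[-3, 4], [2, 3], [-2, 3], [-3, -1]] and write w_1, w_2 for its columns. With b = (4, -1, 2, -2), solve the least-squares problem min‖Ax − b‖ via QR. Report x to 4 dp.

w_1 = (-3, 2, -2, -3); ‖w_1‖ = 5.0990, so e_1 = (-0.5883, 0.3922, -0.3922, -0.5883).
e_1·w_2 = (-0.5883)·4 + 0.3922·3 + (-0.3922)·3 + (-0.5883)·(-1) = -1.7650.
u_2 = w_2 + 1.7650·e_1 = (2.9615, 3.6923, 2.3077, -2.0385).
‖u_2‖ = 5.6466, so e_2 = (0.5245, 0.6539, 0.4087, -0.3610).
Qᵀb = (-2.3534, 2.9834).
Back-substitute: x_2 = 2.9834/5.6466 = 0.5283.
x_1 = (-2.3534 + 1.7650·0.5283)/5.0990 = -0.2786.

x = (-0.2786, 0.5283)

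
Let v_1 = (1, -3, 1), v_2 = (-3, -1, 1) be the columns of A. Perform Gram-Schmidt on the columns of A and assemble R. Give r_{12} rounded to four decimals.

r_{12} = 0.3015

v_1 = (1, -3, 1); ‖v_1‖ = 3.3166, so e_1 = (0.3015, -0.9045, 0.3015).
r_{12} = e_1·v_2 = 0.3015.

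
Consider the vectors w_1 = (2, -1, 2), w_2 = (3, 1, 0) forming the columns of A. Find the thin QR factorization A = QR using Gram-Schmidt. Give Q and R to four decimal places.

w_1 = (2, -1, 2); ‖w_1‖ = 3.0000, so e_1 = (0.6667, -0.3333, 0.6667).
e_1·w_2 = 0.6667·3 + (-0.3333)·1 + 0.6667·0 = 1.6667.
u_2 = w_2 − 1.6667·e_1 = (1.8889, 1.5556, -1.1111).
‖u_2‖ = 2.6874, so e_2 = (0.7029, 0.5788, -0.4134).

Q = [[0.6667, 0.7029], [-0.3333, 0.5788], [0.6667, -0.4134]], R = [[3.0000, 1.6667], [0.0000, 2.6874]]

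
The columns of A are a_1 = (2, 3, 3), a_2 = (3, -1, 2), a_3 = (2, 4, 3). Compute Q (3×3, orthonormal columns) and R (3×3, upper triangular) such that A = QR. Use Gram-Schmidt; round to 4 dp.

a_1 = (2, 3, 3); ‖a_1‖ = 4.6904, so q_1 = (0.4264, 0.6396, 0.6396).
q_1·a_2 = 0.4264·3 + 0.6396·(-1) + 0.6396·2 = 1.9188.
u_2 = a_2 − 1.9188·q_1 = (2.1818, -2.2273, 0.7727).
‖u_2‖ = 3.2122, so q_2 = (0.6792, -0.6934, 0.2406).
q_1·a_3 = 0.4264·2 + 0.6396·4 + 0.6396·3 = 5.3300; q_2·a_3 = 0.6792·2 + (-0.6934)·4 + 0.2406·3 = -0.6934.
u_3 = a_3 − 5.3300·q_1 + 0.6934·q_2 = (0.1982, 0.1101, -0.2423).
‖u_3‖ = 0.3319, so q_3 = (0.5974, 0.3319, -0.7301).

Q = [[0.4264, 0.6792, 0.5974], [0.6396, -0.6934, 0.3319], [0.6396, 0.2406, -0.7301]], R = [[4.6904, 1.9188, 5.3300], [0.0000, 3.2122, -0.6934], [0.0000, 0.0000, 0.3319]]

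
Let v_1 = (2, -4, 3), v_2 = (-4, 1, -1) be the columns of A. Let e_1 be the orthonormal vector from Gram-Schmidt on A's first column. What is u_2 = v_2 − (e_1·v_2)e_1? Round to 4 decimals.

u_2 = (-2.9655, -1.0690, 0.5517)

e_1 = v_1/‖v_1‖ = (2, -4, 3)/5.3852 = (0.3714, -0.7428, 0.5571).
r_{12} = e_1·v_2 = -2.7854.
u_2 = v_2 + 2.7854·e_1 = (-2.9655, -1.0690, 0.5517).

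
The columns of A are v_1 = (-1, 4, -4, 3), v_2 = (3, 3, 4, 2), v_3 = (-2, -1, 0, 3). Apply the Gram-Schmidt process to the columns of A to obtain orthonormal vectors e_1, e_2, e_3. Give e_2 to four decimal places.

v_1 = (-1, 4, -4, 3); ‖v_1‖ = 6.4807, so e_1 = (-0.1543, 0.6172, -0.6172, 0.4629).
e_1·v_2 = (-0.1543)·3 + 0.6172·3 + (-0.6172)·4 + 0.4629·2 = -0.1543.
u_2 = v_2 + 0.1543·e_1 = (2.9762, 3.0952, 3.9048, 2.0714).
‖u_2‖ = 6.1625, so e_2 = (0.4830, 0.5023, 0.6336, 0.3361).

e_2 = (0.4830, 0.5023, 0.6336, 0.3361)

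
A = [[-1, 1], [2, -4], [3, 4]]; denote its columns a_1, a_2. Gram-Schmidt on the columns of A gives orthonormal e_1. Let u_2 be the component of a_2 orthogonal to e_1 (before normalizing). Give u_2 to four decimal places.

a_1 = (-1, 2, 3); ‖a_1‖ = 3.7417, so e_1 = (-0.2673, 0.5345, 0.8018).
e_1·a_2 = (-0.2673)·1 + 0.5345·(-4) + 0.8018·4 = 0.8018.
u_2 = a_2 − 0.8018·e_1 = (1.2143, -4.4286, 3.3571).

u_2 = (1.2143, -4.4286, 3.3571)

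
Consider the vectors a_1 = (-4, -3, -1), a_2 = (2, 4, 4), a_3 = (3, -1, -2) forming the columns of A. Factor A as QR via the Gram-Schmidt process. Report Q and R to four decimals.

e_1 = a_1/‖a_1‖ = (-4, -3, -1)/5.0990 = (-0.7845, -0.5883, -0.1961).
r_{12} = e_1·a_2 = -4.7068.
u_2 = a_2 + 4.7068·e_1 = (-1.6923, 1.2308, 3.0769).
‖u_2‖ = 3.7210, so e_2 = (-0.4548, 0.3308, 0.8269).
r_{13} = e_1·a_3 = -1.3728; r_{23} = e_2·a_3 = -3.3489.
u_3 = a_3 + 1.3728·e_1 + 3.3489·e_2 = (0.4000, -0.7000, 0.5000).
‖u_3‖ = 0.9487, so e_3 = (0.4216, -0.7379, 0.5270).

Q = [[-0.7845, -0.4548, 0.4216], [-0.5883, 0.3308, -0.7379], [-0.1961, 0.8269, 0.5270]], R = [[5.0990, -4.7068, -1.3728], [0.0000, 3.7210, -3.3489], [0.0000, 0.0000, 0.9487]]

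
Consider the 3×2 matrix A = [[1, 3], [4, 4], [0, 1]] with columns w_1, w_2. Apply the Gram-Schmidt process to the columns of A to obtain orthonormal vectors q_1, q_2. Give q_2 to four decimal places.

q_2 = (0.8623, -0.2156, 0.4581)

w_1 = (1, 4, 0); ‖w_1‖ = 4.1231, so q_1 = (0.2425, 0.9701, 0.0000).
q_1·w_2 = 0.2425·3 + 0.9701·4 + 0.0000·1 = 4.6082.
u_2 = w_2 − 4.6082·q_1 = (1.8824, -0.4706, 1.0000).
‖u_2‖ = 2.1828, so q_2 = (0.8623, -0.2156, 0.4581).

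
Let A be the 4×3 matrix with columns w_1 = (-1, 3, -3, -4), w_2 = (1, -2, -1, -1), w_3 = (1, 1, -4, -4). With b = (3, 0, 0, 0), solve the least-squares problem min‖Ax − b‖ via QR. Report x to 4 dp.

x = (-1.8000, -1.5714, 2.0000)

e_1 = w_1/‖w_1‖ = (-1, 3, -3, -4)/5.9161 = (-0.1690, 0.5071, -0.5071, -0.6761).
r_{12} = e_1·w_2 = 0.0000.
u_2 = w_2 + 0.0000·e_1 = (1.0000, -2.0000, -1.0000, -1.0000).
‖u_2‖ = 2.6458, so e_2 = (0.3780, -0.7559, -0.3780, -0.3780).
r_{13} = e_1·w_3 = 5.0709; r_{23} = e_2·w_3 = 2.6458.
u_3 = w_3 − 5.0709·e_1 − 2.6458·e_2 = (0.8571, 0.4286, -0.4286, 0.4286).
‖u_3‖ = 1.1339, so e_3 = (0.7559, 0.3780, -0.3780, 0.3780).
Qᵀb = (-0.5071, 1.1339, 2.2678).
Back-substitute: x_3 = 2.2678/1.1339 = 2.0000.
x_2 = (1.1339 − 2.6458·2.0000)/2.6458 = -1.5714.
x_1 = (-0.5071 + 0.0000·(-1.5714) − 5.0709·2.0000)/5.9161 = -1.8000.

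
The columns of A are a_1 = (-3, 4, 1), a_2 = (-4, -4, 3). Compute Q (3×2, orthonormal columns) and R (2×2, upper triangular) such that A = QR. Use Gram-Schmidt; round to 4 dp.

Q = [[-0.5883, -0.6430], [0.7845, -0.6010], [0.1961, 0.4748]], R = [[5.0990, -0.1961], [0.0000, 6.4001]]

a_1 = (-3, 4, 1); ‖a_1‖ = 5.0990, so e_1 = (-0.5883, 0.7845, 0.1961).
e_1·a_2 = (-0.5883)·(-4) + 0.7845·(-4) + 0.1961·3 = -0.1961.
u_2 = a_2 + 0.1961·e_1 = (-4.1154, -3.8462, 3.0385).
‖u_2‖ = 6.4001, so e_2 = (-0.6430, -0.6010, 0.4748).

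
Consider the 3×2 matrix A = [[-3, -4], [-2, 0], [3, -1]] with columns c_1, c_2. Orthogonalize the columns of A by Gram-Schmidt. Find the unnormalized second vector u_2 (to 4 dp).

c_1 = (-3, -2, 3); ‖c_1‖ = 4.6904, so q_1 = (-0.6396, -0.4264, 0.6396).
q_1·c_2 = (-0.6396)·(-4) + (-0.4264)·0 + 0.6396·(-1) = 1.9188.
u_2 = c_2 − 1.9188·q_1 = (-2.7727, 0.8182, -2.2273).

u_2 = (-2.7727, 0.8182, -2.2273)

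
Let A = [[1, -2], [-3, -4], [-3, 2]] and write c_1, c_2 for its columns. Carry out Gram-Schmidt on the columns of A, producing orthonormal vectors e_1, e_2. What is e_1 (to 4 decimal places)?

e_1 = (0.2294, -0.6882, -0.6882)

e_1 = c_1/‖c_1‖ = (1, -3, -3)/4.3589 = (0.2294, -0.6882, -0.6882).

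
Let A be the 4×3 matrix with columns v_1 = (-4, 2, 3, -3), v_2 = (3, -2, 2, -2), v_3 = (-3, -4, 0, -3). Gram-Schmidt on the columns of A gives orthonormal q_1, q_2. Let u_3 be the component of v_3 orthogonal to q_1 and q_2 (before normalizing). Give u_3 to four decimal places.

u_3 = (-2.4297, -4.1304, -1.7430, -1.2570)

v_1 = (-4, 2, 3, -3); ‖v_1‖ = 6.1644, so q_1 = (-0.6489, 0.3244, 0.4867, -0.4867).
q_1·v_2 = (-0.6489)·3 + 0.3244·(-2) + 0.4867·2 + (-0.4867)·(-2) = -0.6489.
u_2 = v_2 + 0.6489·q_1 = (2.5789, -1.7895, 2.3158, -2.3158).
‖u_2‖ = 4.5364, so q_2 = (0.5685, -0.3945, 0.5105, -0.5105).
q_1·v_3 = (-0.6489)·(-3) + 0.3244·(-4) + 0.4867·0 + (-0.4867)·(-3) = 2.1089; q_2·v_3 = 0.5685·(-3) + (-0.3945)·(-4) + 0.5105·0 + (-0.5105)·(-3) = 1.4038.
u_3 = v_3 − 2.1089·q_1 − 1.4038·q_2 = (-2.4297, -4.1304, -1.7430, -1.2570).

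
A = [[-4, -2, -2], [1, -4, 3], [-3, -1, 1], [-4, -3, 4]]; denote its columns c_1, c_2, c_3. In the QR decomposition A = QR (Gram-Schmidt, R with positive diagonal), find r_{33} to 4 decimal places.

c_1 = (-4, 1, -3, -4); ‖c_1‖ = 6.4807, so q_1 = (-0.6172, 0.1543, -0.4629, -0.6172).
q_1·c_2 = (-0.6172)·(-2) + 0.1543·(-4) + (-0.4629)·(-1) + (-0.6172)·(-3) = 2.9318.
u_2 = c_2 − 2.9318·q_1 = (-0.1905, -4.4524, 0.3571, -1.1905).
‖u_2‖ = 4.6265, so q_2 = (-0.0412, -0.9624, 0.0772, -0.2573).
q_1·c_3 = (-0.6172)·(-2) + 0.1543·3 + (-0.4629)·1 + (-0.6172)·4 = -1.2344; q_2·c_3 = (-0.0412)·(-2) + (-0.9624)·3 + 0.0772·1 + (-0.2573)·4 = -3.7568.
u_3 = c_3 + 1.2344·q_1 + 3.7568·q_2 = (-2.9166, -0.4249, 0.7186, 2.2714).
r_{33} = ‖u_3‖ = 3.7898.

r_{33} = 3.7898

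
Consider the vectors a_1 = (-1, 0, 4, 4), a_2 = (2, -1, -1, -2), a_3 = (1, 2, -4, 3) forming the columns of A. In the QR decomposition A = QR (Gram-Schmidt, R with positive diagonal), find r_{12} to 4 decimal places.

q_1 = a_1/‖a_1‖ = (-1, 0, 4, 4)/5.7446 = (-0.1741, 0.0000, 0.6963, 0.6963).
r_{12} = q_1·a_2 = -2.4371.

r_{12} = -2.4371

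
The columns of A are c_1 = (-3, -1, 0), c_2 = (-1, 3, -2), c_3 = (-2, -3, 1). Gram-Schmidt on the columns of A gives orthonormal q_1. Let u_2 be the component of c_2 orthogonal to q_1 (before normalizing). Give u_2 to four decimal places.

q_1 = c_1/‖c_1‖ = (-3, -1, 0)/3.1623 = (-0.9487, -0.3162, 0.0000).
r_{12} = q_1·c_2 = 0.0000.
u_2 = c_2 + 0.0000·q_1 = (-1.0000, 3.0000, -2.0000).

u_2 = (-1.0000, 3.0000, -2.0000)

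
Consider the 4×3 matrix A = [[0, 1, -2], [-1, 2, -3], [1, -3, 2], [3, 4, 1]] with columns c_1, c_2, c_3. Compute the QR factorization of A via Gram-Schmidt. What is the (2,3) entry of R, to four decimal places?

c_1 = (0, -1, 1, 3); ‖c_1‖ = 3.3166, so q_1 = (0.0000, -0.3015, 0.3015, 0.9045).
q_1·c_2 = 0.0000·1 + (-0.3015)·2 + 0.3015·(-3) + 0.9045·4 = 2.1106.
u_2 = c_2 − 2.1106·q_1 = (1.0000, 2.6364, -3.6364, 2.0909).
‖u_2‖ = 5.0543, so q_2 = (0.1979, 0.5216, -0.7195, 0.4137).
r_{23} = q_2·c_3 = -2.9858.

r_{23} = -2.9858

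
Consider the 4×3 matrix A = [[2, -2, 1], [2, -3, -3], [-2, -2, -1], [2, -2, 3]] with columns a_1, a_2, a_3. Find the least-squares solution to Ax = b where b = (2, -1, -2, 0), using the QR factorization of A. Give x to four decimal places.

x = (0.5760, 0.3920, 0.1760)

e_1 = a_1/‖a_1‖ = (2, 2, -2, 2)/4.0000 = (0.5000, 0.5000, -0.5000, 0.5000).
r_{12} = e_1·a_2 = -2.5000.
u_2 = a_2 + 2.5000·e_1 = (-0.7500, -1.7500, -3.2500, -0.7500).
‖u_2‖ = 3.8406, so e_2 = (-0.1953, -0.4557, -0.8462, -0.1953).
r_{13} = e_1·a_3 = 1.0000; r_{23} = e_2·a_3 = 1.4321.
u_3 = a_3 − 1.0000·e_1 − 1.4321·e_2 = (0.7797, -2.8475, 0.7119, 2.7797).
‖u_3‖ = 4.1169, so e_3 = (0.1894, -0.6916, 0.1729, 0.6752).
Qᵀb = (1.5000, 1.7576, 0.7246).
Back-substitute: x_3 = 0.7246/4.1169 = 0.1760.
x_2 = (1.7576 − 1.4321·0.1760)/3.8406 = 0.3920.
x_1 = (1.5000 + 2.5000·0.3920 − 1.0000·0.1760)/4.0000 = 0.5760.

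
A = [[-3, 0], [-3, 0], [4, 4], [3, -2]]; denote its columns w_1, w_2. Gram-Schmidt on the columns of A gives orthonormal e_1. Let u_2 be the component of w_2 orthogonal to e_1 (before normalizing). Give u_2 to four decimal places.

u_2 = (0.6977, 0.6977, 3.0698, -2.6977)

w_1 = (-3, -3, 4, 3); ‖w_1‖ = 6.5574, so e_1 = (-0.4575, -0.4575, 0.6100, 0.4575).
e_1·w_2 = (-0.4575)·0 + (-0.4575)·0 + 0.6100·4 + 0.4575·(-2) = 1.5250.
u_2 = w_2 − 1.5250·e_1 = (0.6977, 0.6977, 3.0698, -2.6977).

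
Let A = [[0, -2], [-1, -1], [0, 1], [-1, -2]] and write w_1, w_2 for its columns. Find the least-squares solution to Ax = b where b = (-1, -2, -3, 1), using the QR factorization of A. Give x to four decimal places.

w_1 = (0, -1, 0, -1); ‖w_1‖ = 1.4142, so q_1 = (0.0000, -0.7071, 0.0000, -0.7071).
q_1·w_2 = 0.0000·(-2) + (-0.7071)·(-1) + 0.0000·1 + (-0.7071)·(-2) = 2.1213.
u_2 = w_2 − 2.1213·q_1 = (-2.0000, 0.5000, 1.0000, -0.5000).
‖u_2‖ = 2.3452, so q_2 = (-0.8528, 0.2132, 0.4264, -0.2132).
Qᵀb = (0.7071, -1.0660).
Back-substitute: x_2 = -1.0660/2.3452 = -0.4545.
x_1 = (0.7071 − 2.1213·(-0.4545))/1.4142 = 1.1818.

x = (1.1818, -0.4545)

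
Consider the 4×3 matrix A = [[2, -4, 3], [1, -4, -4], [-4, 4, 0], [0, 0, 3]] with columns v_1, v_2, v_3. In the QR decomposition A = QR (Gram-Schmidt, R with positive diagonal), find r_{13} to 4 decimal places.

r_{13} = 0.4364

e_1 = v_1/‖v_1‖ = (2, 1, -4, 0)/4.5826 = (0.4364, 0.2182, -0.8729, 0.0000).
r_{13} = e_1·v_3 = 0.4364.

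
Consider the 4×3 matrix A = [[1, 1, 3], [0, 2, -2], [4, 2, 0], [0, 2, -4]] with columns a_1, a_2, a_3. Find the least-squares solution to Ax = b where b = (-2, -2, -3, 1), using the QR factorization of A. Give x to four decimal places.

q_1 = a_1/‖a_1‖ = (1, 0, 4, 0)/4.1231 = (0.2425, 0.0000, 0.9701, 0.0000).
r_{12} = q_1·a_2 = 2.1828.
u_2 = a_2 − 2.1828·q_1 = (0.4706, 2.0000, -0.1176, 2.0000).
‖u_2‖ = 2.8697, so q_2 = (0.1640, 0.6969, -0.0410, 0.6969).
r_{13} = q_1·a_3 = 0.7276; r_{23} = q_2·a_3 = -3.6896.
u_3 = a_3 − 0.7276·q_1 + 3.6896·q_2 = (3.4286, 0.5714, -0.8571, -1.4286).
‖u_3‖ = 3.8545, so q_3 = (0.8895, 0.1482, -0.2224, -0.3706).
Qᵀb = (-3.3955, -0.9019, -1.7790).
Back-substitute: x_3 = -1.7790/3.8545 = -0.4615.
x_2 = (-0.9019 + 3.6896·(-0.4615))/2.8697 = -0.9077.
x_1 = (-3.3955 − 2.1828·(-0.9077) − 0.7276·(-0.4615))/4.1231 = -0.2615.

x = (-0.2615, -0.9077, -0.4615)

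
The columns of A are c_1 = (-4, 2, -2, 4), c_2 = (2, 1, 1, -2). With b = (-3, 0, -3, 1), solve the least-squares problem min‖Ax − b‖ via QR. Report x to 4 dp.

x = (0.3056, -0.6111)

c_1 = (-4, 2, -2, 4); ‖c_1‖ = 6.3246, so e_1 = (-0.6325, 0.3162, -0.3162, 0.6325).
e_1·c_2 = (-0.6325)·2 + 0.3162·1 + (-0.3162)·1 + 0.6325·(-2) = -2.5298.
u_2 = c_2 + 2.5298·e_1 = (0.4000, 1.8000, 0.2000, -0.4000).
‖u_2‖ = 1.8974, so e_2 = (0.2108, 0.9487, 0.1054, -0.2108).
Qᵀb = (3.4785, -1.1595).
Back-substitute: x_2 = -1.1595/1.8974 = -0.6111.
x_1 = (3.4785 + 2.5298·(-0.6111))/6.3246 = 0.3056.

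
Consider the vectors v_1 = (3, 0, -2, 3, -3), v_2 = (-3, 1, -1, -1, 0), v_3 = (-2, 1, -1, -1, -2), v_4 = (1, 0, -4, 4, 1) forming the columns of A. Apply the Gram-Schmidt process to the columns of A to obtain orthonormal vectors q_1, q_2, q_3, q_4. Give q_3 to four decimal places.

v_1 = (3, 0, -2, 3, -3); ‖v_1‖ = 5.5678, so q_1 = (0.5388, 0.0000, -0.3592, 0.5388, -0.5388).
q_1·v_2 = 0.5388·(-3) + 0.0000·1 + (-0.3592)·(-1) + 0.5388·(-1) + (-0.5388)·0 = -1.7961.
u_2 = v_2 + 1.7961·q_1 = (-2.0323, 1.0000, -1.6452, -0.0323, -0.9677).
‖u_2‖ = 2.9621, so q_2 = (-0.6861, 0.3376, -0.5554, -0.0109, -0.3267).
q_1·v_3 = 0.5388·(-2) + 0.0000·1 + (-0.3592)·(-1) + 0.5388·(-1) + (-0.5388)·(-2) = -0.1796; q_2·v_3 = (-0.6861)·(-2) + 0.3376·1 + (-0.5554)·(-1) + (-0.0109)·(-1) + (-0.3267)·(-2) = 2.9295.
u_3 = v_3 + 0.1796·q_1 − 2.9295·q_2 = (0.1066, 0.0110, 0.5625, -0.8713, -1.1397).
‖u_3‖ = 1.5447, so q_3 = (0.0690, 0.0071, 0.3642, -0.5641, -0.7378).

q_3 = (0.0690, 0.0071, 0.3642, -0.5641, -0.7378)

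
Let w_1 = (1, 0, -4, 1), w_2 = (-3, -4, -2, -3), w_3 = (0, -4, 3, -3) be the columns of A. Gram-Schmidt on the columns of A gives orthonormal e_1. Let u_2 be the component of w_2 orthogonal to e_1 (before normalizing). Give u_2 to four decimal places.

e_1 = w_1/‖w_1‖ = (1, 0, -4, 1)/4.2426 = (0.2357, 0.0000, -0.9428, 0.2357).
r_{12} = e_1·w_2 = 0.4714.
u_2 = w_2 − 0.4714·e_1 = (-3.1111, -4.0000, -1.5556, -3.1111).

u_2 = (-3.1111, -4.0000, -1.5556, -3.1111)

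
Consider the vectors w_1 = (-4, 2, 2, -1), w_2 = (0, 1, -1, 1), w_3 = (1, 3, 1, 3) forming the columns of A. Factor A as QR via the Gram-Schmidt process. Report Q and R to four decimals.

w_1 = (-4, 2, 2, -1); ‖w_1‖ = 5.0000, so e_1 = (-0.8000, 0.4000, 0.4000, -0.2000).
e_1·w_2 = (-0.8000)·0 + 0.4000·1 + 0.4000·(-1) + (-0.2000)·1 = -0.2000.
u_2 = w_2 + 0.2000·e_1 = (-0.1600, 1.0800, -0.9200, 0.9600).
‖u_2‖ = 1.7205, so e_2 = (-0.0930, 0.6277, -0.5347, 0.5580).
e_1·w_3 = (-0.8000)·1 + 0.4000·3 + 0.4000·1 + (-0.2000)·3 = 0.2000; e_2·w_3 = (-0.0930)·1 + 0.6277·3 + (-0.5347)·1 + 0.5580·3 = 2.9294.
u_3 = w_3 − 0.2000·e_1 − 2.9294·e_2 = (1.4324, 1.0811, 2.4865, 1.4054).
‖u_3‖ = 3.3732, so e_3 = (0.4247, 0.3205, 0.7371, 0.4166).

Q = [[-0.8000, -0.0930, 0.4247], [0.4000, 0.6277, 0.3205], [0.4000, -0.5347, 0.7371], [-0.2000, 0.5580, 0.4166]], R = [[5.0000, -0.2000, 0.2000], [0.0000, 1.7205, 2.9294], [0.0000, 0.0000, 3.3732]]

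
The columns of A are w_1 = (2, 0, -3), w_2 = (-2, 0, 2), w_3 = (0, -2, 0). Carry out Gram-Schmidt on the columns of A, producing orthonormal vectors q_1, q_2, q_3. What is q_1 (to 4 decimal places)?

q_1 = (0.5547, 0.0000, -0.8321)

q_1 = w_1/‖w_1‖ = (2, 0, -3)/3.6056 = (0.5547, 0.0000, -0.8321).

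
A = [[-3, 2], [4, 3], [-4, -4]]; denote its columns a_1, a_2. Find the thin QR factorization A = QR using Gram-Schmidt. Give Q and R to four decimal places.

Q = [[-0.4685, 0.8705], [0.6247, 0.2059], [-0.6247, -0.4470]], R = [[6.4031, 3.4358], [0.0000, 4.1467]]

a_1 = (-3, 4, -4); ‖a_1‖ = 6.4031, so e_1 = (-0.4685, 0.6247, -0.6247).
e_1·a_2 = (-0.4685)·2 + 0.6247·3 + (-0.6247)·(-4) = 3.4358.
u_2 = a_2 − 3.4358·e_1 = (3.6098, 0.8537, -1.8537).
‖u_2‖ = 4.1467, so e_2 = (0.8705, 0.2059, -0.4470).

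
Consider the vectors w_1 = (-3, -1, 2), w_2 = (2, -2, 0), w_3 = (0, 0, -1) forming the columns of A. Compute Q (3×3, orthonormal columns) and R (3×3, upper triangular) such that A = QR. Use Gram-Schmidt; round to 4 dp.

Q = [[-0.8018, 0.4364, -0.4082], [-0.2673, -0.8729, -0.4082], [0.5345, 0.2182, -0.8165]], R = [[3.7417, -1.0690, -0.5345], [0.0000, 2.6186, -0.2182], [0.0000, 0.0000, 0.8165]]

w_1 = (-3, -1, 2); ‖w_1‖ = 3.7417, so q_1 = (-0.8018, -0.2673, 0.5345).
q_1·w_2 = (-0.8018)·2 + (-0.2673)·(-2) + 0.5345·0 = -1.0690.
u_2 = w_2 + 1.0690·q_1 = (1.1429, -2.2857, 0.5714).
‖u_2‖ = 2.6186, so q_2 = (0.4364, -0.8729, 0.2182).
q_1·w_3 = (-0.8018)·0 + (-0.2673)·0 + 0.5345·(-1) = -0.5345; q_2·w_3 = 0.4364·0 + (-0.8729)·0 + 0.2182·(-1) = -0.2182.
u_3 = w_3 + 0.5345·q_1 + 0.2182·q_2 = (-0.3333, -0.3333, -0.6667).
‖u_3‖ = 0.8165, so q_3 = (-0.4082, -0.4082, -0.8165).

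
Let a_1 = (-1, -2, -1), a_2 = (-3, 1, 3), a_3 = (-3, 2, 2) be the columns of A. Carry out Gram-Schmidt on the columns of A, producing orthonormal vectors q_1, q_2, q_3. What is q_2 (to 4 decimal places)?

q_2 = (-0.7785, 0.0778, 0.6228)

q_1 = a_1/‖a_1‖ = (-1, -2, -1)/2.4495 = (-0.4082, -0.8165, -0.4082).
r_{12} = q_1·a_2 = -0.8165.
u_2 = a_2 + 0.8165·q_1 = (-3.3333, 0.3333, 2.6667).
‖u_2‖ = 4.2817, so q_2 = (-0.7785, 0.0778, 0.6228).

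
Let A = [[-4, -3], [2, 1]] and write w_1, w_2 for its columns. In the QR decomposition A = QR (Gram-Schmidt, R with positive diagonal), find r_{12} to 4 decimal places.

r_{12} = 3.1305

e_1 = w_1/‖w_1‖ = (-4, 2)/4.4721 = (-0.8944, 0.4472).
r_{12} = e_1·w_2 = 3.1305.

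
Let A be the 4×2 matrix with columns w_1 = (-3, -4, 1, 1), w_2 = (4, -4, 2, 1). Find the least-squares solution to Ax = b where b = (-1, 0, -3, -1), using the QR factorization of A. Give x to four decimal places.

x = (0.0421, -0.3053)

w_1 = (-3, -4, 1, 1); ‖w_1‖ = 5.1962, so q_1 = (-0.5774, -0.7698, 0.1925, 0.1925).
q_1·w_2 = (-0.5774)·4 + (-0.7698)·(-4) + 0.1925·2 + 0.1925·1 = 1.3472.
u_2 = w_2 − 1.3472·q_1 = (4.7778, -2.9630, 1.7407, 0.7407).
‖u_2‖ = 5.9317, so q_2 = (0.8055, -0.4995, 0.2935, 0.1249).
Qᵀb = (-0.1925, -1.8107).
Back-substitute: x_2 = -1.8107/5.9317 = -0.3053.
x_1 = (-0.1925 − 1.3472·(-0.3053))/5.1962 = 0.0421.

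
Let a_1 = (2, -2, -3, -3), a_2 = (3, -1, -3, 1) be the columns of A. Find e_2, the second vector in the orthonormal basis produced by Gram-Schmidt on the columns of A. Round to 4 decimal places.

e_2 = (0.5448, 0.0218, -0.3922, 0.7409)

a_1 = (2, -2, -3, -3); ‖a_1‖ = 5.0990, so e_1 = (0.3922, -0.3922, -0.5883, -0.5883).
e_1·a_2 = 0.3922·3 + (-0.3922)·(-1) + (-0.5883)·(-3) + (-0.5883)·1 = 2.7456.
u_2 = a_2 − 2.7456·e_1 = (1.9231, 0.0769, -1.3846, 2.6154).
‖u_2‖ = 3.5301, so e_2 = (0.5448, 0.0218, -0.3922, 0.7409).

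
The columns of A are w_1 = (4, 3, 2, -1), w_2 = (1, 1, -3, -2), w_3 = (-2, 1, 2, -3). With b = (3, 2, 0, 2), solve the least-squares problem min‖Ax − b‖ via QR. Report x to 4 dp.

e_1 = w_1/‖w_1‖ = (4, 3, 2, -1)/5.4772 = (0.7303, 0.5477, 0.3651, -0.1826).
r_{12} = e_1·w_2 = 0.5477.
u_2 = w_2 − 0.5477·e_1 = (0.6000, 0.7000, -3.2000, -1.9000).
‖u_2‖ = 3.8341, so e_2 = (0.1565, 0.1826, -0.8346, -0.4956).
r_{13} = e_1·w_3 = 0.3651; r_{23} = e_2·w_3 = -0.3130.
u_3 = w_3 − 0.3651·e_1 + 0.3130·e_2 = (-2.2177, 0.8571, 1.6054, -3.0884).
‖u_3‖ = 4.2153, so e_3 = (-0.5261, 0.2033, 0.3809, -0.7327).
Qᵀb = (2.9212, -0.1565, -2.6370).
Back-substitute: x_3 = -2.6370/4.2153 = -0.6256.
x_2 = (-0.1565 + 0.3130·(-0.6256))/3.8341 = -0.0919.
x_1 = (2.9212 − 0.5477·(-0.0919) − 0.3651·(-0.6256))/5.4772 = 0.5842.

x = (0.5842, -0.0919, -0.6256)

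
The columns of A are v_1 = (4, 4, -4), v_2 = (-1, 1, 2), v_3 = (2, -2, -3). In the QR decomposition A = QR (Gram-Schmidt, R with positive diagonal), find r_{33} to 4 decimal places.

r_{33} = 0.5345

v_1 = (4, 4, -4); ‖v_1‖ = 6.9282, so q_1 = (0.5774, 0.5774, -0.5774).
q_1·v_2 = 0.5774·(-1) + 0.5774·1 + (-0.5774)·2 = -1.1547.
u_2 = v_2 + 1.1547·q_1 = (-0.3333, 1.6667, 1.3333).
‖u_2‖ = 2.1602, so q_2 = (-0.1543, 0.7715, 0.6172).
q_1·v_3 = 0.5774·2 + 0.5774·(-2) + (-0.5774)·(-3) = 1.7321; q_2·v_3 = (-0.1543)·2 + 0.7715·(-2) + 0.6172·(-3) = -3.7033.
u_3 = v_3 − 1.7321·q_1 + 3.7033·q_2 = (0.4286, -0.1429, 0.2857).
r_{33} = ‖u_3‖ = 0.5345.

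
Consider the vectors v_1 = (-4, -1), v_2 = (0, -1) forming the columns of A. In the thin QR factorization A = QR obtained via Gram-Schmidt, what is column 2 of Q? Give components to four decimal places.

e_2 = (0.2425, -0.9701)

e_1 = v_1/‖v_1‖ = (-4, -1)/4.1231 = (-0.9701, -0.2425).
r_{12} = e_1·v_2 = 0.2425.
u_2 = v_2 − 0.2425·e_1 = (0.2353, -0.9412).
‖u_2‖ = 0.9701, so e_2 = (0.2425, -0.9701).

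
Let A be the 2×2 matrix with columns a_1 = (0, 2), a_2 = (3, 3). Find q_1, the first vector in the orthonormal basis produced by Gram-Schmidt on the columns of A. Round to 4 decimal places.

a_1 = (0, 2); ‖a_1‖ = 2.0000, so q_1 = (0.0000, 1.0000).

q_1 = (0.0000, 1.0000)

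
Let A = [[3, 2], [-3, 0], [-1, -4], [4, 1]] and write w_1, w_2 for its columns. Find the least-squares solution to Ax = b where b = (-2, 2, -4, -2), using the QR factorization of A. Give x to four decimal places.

x = (-0.8831, 1.0649)

q_1 = w_1/‖w_1‖ = (3, -3, -1, 4)/5.9161 = (0.5071, -0.5071, -0.1690, 0.6761).
r_{12} = q_1·w_2 = 2.3664.
u_2 = w_2 − 2.3664·q_1 = (0.8000, 1.2000, -3.6000, -0.6000).
‖u_2‖ = 3.9243, so q_2 = (0.2039, 0.3058, -0.9174, -0.1529).
Qᵀb = (-2.7045, 4.1791).
Back-substitute: x_2 = 4.1791/3.9243 = 1.0649.
x_1 = (-2.7045 − 2.3664·1.0649)/5.9161 = -0.8831.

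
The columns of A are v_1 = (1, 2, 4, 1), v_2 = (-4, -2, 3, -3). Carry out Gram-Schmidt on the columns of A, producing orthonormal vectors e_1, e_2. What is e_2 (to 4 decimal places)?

e_2 = (-0.6567, -0.3394, 0.4574, -0.4943)

v_1 = (1, 2, 4, 1); ‖v_1‖ = 4.6904, so e_1 = (0.2132, 0.4264, 0.8528, 0.2132).
e_1·v_2 = 0.2132·(-4) + 0.4264·(-2) + 0.8528·3 + 0.2132·(-3) = 0.2132.
u_2 = v_2 − 0.2132·e_1 = (-4.0455, -2.0909, 2.8182, -3.0455).
‖u_2‖ = 6.1607, so e_2 = (-0.6567, -0.3394, 0.4574, -0.4943).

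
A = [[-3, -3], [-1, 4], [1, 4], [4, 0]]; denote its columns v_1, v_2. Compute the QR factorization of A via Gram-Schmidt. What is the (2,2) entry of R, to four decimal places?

v_1 = (-3, -1, 1, 4); ‖v_1‖ = 5.1962, so q_1 = (-0.5774, -0.1925, 0.1925, 0.7698).
q_1·v_2 = (-0.5774)·(-3) + (-0.1925)·4 + 0.1925·4 + 0.7698·0 = 1.7321.
u_2 = v_2 − 1.7321·q_1 = (-2.0000, 4.3333, 3.6667, -1.3333).
r_{22} = ‖u_2‖ = 6.1644.

r_{22} = 6.1644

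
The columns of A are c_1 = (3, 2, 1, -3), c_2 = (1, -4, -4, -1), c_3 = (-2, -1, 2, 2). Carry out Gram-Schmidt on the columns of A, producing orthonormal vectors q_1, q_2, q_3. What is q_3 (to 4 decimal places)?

q_3 = (0.1036, -0.6731, 0.7249, -0.1036)

c_1 = (3, 2, 1, -3); ‖c_1‖ = 4.7958, so q_1 = (0.6255, 0.4170, 0.2085, -0.6255).
q_1·c_2 = 0.6255·1 + 0.4170·(-4) + 0.2085·(-4) + (-0.6255)·(-1) = -1.2511.
u_2 = c_2 + 1.2511·q_1 = (1.7826, -3.4783, -3.7391, -1.7826).
‖u_2‖ = 5.6952, so q_2 = (0.3130, -0.6107, -0.6565, -0.3130).
q_1·c_3 = 0.6255·(-2) + 0.4170·(-1) + 0.2085·2 + (-0.6255)·2 = -2.5022; q_2·c_3 = 0.3130·(-2) + (-0.6107)·(-1) + (-0.6565)·2 + (-0.3130)·2 = -1.9544.
u_3 = c_3 + 2.5022·q_1 + 1.9544·q_2 = (0.1769, -1.1501, 1.2386, -0.1769).
‖u_3‖ = 1.7087, so q_3 = (0.1036, -0.6731, 0.7249, -0.1036).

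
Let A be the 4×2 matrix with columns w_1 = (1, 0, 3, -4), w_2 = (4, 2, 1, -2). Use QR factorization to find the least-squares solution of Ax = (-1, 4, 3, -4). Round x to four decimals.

w_1 = (1, 0, 3, -4); ‖w_1‖ = 5.0990, so q_1 = (0.1961, 0.0000, 0.5883, -0.7845).
q_1·w_2 = 0.1961·4 + 0.0000·2 + 0.5883·1 + (-0.7845)·(-2) = 2.9417.
u_2 = w_2 − 2.9417·q_1 = (3.4231, 2.0000, -0.7308, 0.3077).
‖u_2‖ = 4.0430, so q_2 = (0.8467, 0.4947, -0.1807, 0.0761).
Qᵀb = (4.7068, 0.2854).
Back-substitute: x_2 = 0.2854/4.0430 = 0.0706.
x_1 = (4.7068 − 2.9417·0.0706)/5.0990 = 0.8824.

x = (0.8824, 0.0706)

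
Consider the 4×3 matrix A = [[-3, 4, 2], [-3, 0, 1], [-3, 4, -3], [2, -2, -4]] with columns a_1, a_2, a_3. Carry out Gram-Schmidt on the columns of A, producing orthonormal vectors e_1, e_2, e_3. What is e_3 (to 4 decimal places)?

a_1 = (-3, -3, -3, 2); ‖a_1‖ = 5.5678, so e_1 = (-0.5388, -0.5388, -0.5388, 0.3592).
e_1·a_2 = (-0.5388)·4 + (-0.5388)·0 + (-0.5388)·4 + 0.3592·(-2) = -5.0289.
u_2 = a_2 + 5.0289·e_1 = (1.2903, -2.7097, 1.2903, -0.1935).
‖u_2‖ = 3.2726, so e_2 = (0.3943, -0.8280, 0.3943, -0.0591).
e_1·a_3 = (-0.5388)·2 + (-0.5388)·1 + (-0.5388)·(-3) + 0.3592·(-4) = -1.4368; e_2·a_3 = 0.3943·2 + (-0.8280)·1 + 0.3943·(-3) + (-0.0591)·(-4) = -0.9857.
u_3 = a_3 + 1.4368·e_1 + 0.9857·e_2 = (1.6145, -0.5904, -3.3855, -3.5422).
‖u_3‖ = 5.1927, so e_3 = (0.3109, -0.1137, -0.6520, -0.6821).

e_3 = (0.3109, -0.1137, -0.6520, -0.6821)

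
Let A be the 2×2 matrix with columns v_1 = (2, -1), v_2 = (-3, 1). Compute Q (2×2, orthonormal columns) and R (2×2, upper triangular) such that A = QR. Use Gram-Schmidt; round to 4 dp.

v_1 = (2, -1); ‖v_1‖ = 2.2361, so e_1 = (0.8944, -0.4472).
e_1·v_2 = 0.8944·(-3) + (-0.4472)·1 = -3.1305.
u_2 = v_2 + 3.1305·e_1 = (-0.2000, -0.4000).
‖u_2‖ = 0.4472, so e_2 = (-0.4472, -0.8944).

Q = [[0.8944, -0.4472], [-0.4472, -0.8944]], R = [[2.2361, -3.1305], [0.0000, 0.4472]]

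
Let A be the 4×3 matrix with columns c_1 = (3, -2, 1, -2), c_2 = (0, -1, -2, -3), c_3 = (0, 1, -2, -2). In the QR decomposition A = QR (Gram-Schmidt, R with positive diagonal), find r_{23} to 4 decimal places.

q_1 = c_1/‖c_1‖ = (3, -2, 1, -2)/4.2426 = (0.7071, -0.4714, 0.2357, -0.4714).
r_{12} = q_1·c_2 = 1.4142.
u_2 = c_2 − 1.4142·q_1 = (-1.0000, -0.3333, -2.3333, -2.3333).
‖u_2‖ = 3.4641, so q_2 = (-0.2887, -0.0962, -0.6736, -0.6736).
r_{23} = q_2·c_3 = 2.5981.

r_{23} = 2.5981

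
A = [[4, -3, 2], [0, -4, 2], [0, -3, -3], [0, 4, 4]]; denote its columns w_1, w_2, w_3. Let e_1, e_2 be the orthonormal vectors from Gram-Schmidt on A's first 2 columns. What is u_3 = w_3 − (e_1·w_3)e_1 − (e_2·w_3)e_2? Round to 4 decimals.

u_3 = (0.0000, 3.6585, -1.7561, 2.3415)

e_1 = w_1/‖w_1‖ = (4, 0, 0, 0)/4.0000 = (1.0000, 0.0000, 0.0000, 0.0000).
r_{12} = e_1·w_2 = -3.0000.
u_2 = w_2 + 3.0000·e_1 = (0.0000, -4.0000, -3.0000, 4.0000).
‖u_2‖ = 6.4031, so e_2 = (0.0000, -0.6247, -0.4685, 0.6247).
r_{13} = e_1·w_3 = 2.0000; r_{23} = e_2·w_3 = 2.6550.
u_3 = w_3 − 2.0000·e_1 − 2.6550·e_2 = (0.0000, 3.6585, -1.7561, 2.3415).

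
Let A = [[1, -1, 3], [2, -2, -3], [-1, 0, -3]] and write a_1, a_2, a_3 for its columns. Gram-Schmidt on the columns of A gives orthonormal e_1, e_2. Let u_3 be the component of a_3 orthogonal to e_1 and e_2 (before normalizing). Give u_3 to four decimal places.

e_1 = a_1/‖a_1‖ = (1, 2, -1)/2.4495 = (0.4082, 0.8165, -0.4082).
r_{12} = e_1·a_2 = -2.0412.
u_2 = a_2 + 2.0412·e_1 = (-0.1667, -0.3333, -0.8333).
‖u_2‖ = 0.9129, so e_2 = (-0.1826, -0.3651, -0.9129).
r_{13} = e_1·a_3 = 0.0000; r_{23} = e_2·a_3 = 3.2863.
u_3 = a_3 + 0.0000·e_1 − 3.2863·e_2 = (3.6000, -1.8000, 0.0000).

u_3 = (3.6000, -1.8000, 0.0000)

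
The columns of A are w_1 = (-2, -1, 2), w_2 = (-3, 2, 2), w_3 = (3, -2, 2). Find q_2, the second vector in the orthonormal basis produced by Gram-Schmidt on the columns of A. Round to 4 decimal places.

q_2 = (-0.3887, 0.9187, 0.0707)

q_1 = w_1/‖w_1‖ = (-2, -1, 2)/3.0000 = (-0.6667, -0.3333, 0.6667).
r_{12} = q_1·w_2 = 2.6667.
u_2 = w_2 − 2.6667·q_1 = (-1.2222, 2.8889, 0.2222).
‖u_2‖ = 3.1447, so q_2 = (-0.3887, 0.9187, 0.0707).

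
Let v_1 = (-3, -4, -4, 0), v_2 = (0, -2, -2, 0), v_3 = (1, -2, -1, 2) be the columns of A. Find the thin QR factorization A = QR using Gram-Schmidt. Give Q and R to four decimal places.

v_1 = (-3, -4, -4, 0); ‖v_1‖ = 6.4031, so e_1 = (-0.4685, -0.6247, -0.6247, 0.0000).
e_1·v_2 = (-0.4685)·0 + (-0.6247)·(-2) + (-0.6247)·(-2) + 0.0000·0 = 2.4988.
u_2 = v_2 − 2.4988·e_1 = (1.1707, -0.4390, -0.4390, 0.0000).
‖u_2‖ = 1.3252, so e_2 = (0.8835, -0.3313, -0.3313, 0.0000).
e_1·v_3 = (-0.4685)·1 + (-0.6247)·(-2) + (-0.6247)·(-1) + 0.0000·2 = 1.4056; e_2·v_3 = 0.8835·1 + (-0.3313)·(-2) + (-0.3313)·(-1) + 0.0000·2 = 1.8773.
u_3 = v_3 − 1.4056·e_1 − 1.8773·e_2 = (0.0000, -0.5000, 0.5000, 2.0000).
‖u_3‖ = 2.1213, so e_3 = (0.0000, -0.2357, 0.2357, 0.9428).

Q = [[-0.4685, 0.8835, 0.0000], [-0.6247, -0.3313, -0.2357], [-0.6247, -0.3313, 0.2357], [0.0000, 0.0000, 0.9428]], R = [[6.4031, 2.4988, 1.4056], [0.0000, 1.3252, 1.8773], [0.0000, 0.0000, 2.1213]]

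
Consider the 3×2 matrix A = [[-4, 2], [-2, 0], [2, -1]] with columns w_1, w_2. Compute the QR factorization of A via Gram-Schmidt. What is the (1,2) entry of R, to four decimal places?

r_{12} = -2.0412

w_1 = (-4, -2, 2); ‖w_1‖ = 4.8990, so e_1 = (-0.8165, -0.4082, 0.4082).
r_{12} = e_1·w_2 = -2.0412.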